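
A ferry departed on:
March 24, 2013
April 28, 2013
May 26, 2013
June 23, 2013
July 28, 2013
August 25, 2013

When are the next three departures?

September 22, 2013; October 27, 2013; November 24, 2013

Gaps: 35, 28, 28, 35, 28 days — a mix of 28 and 35. Every date is a Sunday.
Each is the 4th Sunday of its month.
4th Sunday of September 2013: September 22, 2013.
4th Sunday of October 2013: October 27, 2013.
4th Sunday of November 2013: November 24, 2013.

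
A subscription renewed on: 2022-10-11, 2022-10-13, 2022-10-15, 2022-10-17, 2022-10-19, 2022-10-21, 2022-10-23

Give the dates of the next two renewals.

Gaps between consecutive events: 2, 2, 2, 2, 2, 2 days — a constant 2-day interval.
2022-10-23 + 2 days = 2022-10-25.
2022-10-25 + 2 days = 2022-10-27.

2022-10-25, 2022-10-27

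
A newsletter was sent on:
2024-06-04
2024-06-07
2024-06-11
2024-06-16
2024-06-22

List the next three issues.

Intervals are 3, 4, 5, 6 days — an arithmetic progression with common difference 1.
Next gap: 7 days. 2024-06-22 + 7 days = 2024-06-29.
Next gap: 8 days. 2024-06-29 + 8 days = 2024-07-07.
Next gap: 9 days. 2024-07-07 + 9 days = 2024-07-16.

2024-06-29, 2024-07-07, 2024-07-16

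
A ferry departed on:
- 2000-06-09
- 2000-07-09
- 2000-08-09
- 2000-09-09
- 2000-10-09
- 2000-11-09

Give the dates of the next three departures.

2000-12-09, 2001-01-09, 2001-02-09

The day-of-month is always 9 (30, 31, 31, 30, 31 days between events).
So this recurs on the 9th of each month.
December 2000: 2000-12-09.
January 2001: 2001-01-09.
February 2001: 2001-02-09.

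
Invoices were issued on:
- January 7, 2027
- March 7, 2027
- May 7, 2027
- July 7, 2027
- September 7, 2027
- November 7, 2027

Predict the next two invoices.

Each date is the 7th; the gaps (59, 61, 61, 62, 61) track the month lengths.
The rule is the 7th of every 2 months.
January 2028: January 7, 2028.
Next: March 2028 → March 7, 2028.

January 7, 2028; March 7, 2028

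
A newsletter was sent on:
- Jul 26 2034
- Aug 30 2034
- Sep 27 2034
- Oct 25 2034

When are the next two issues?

Nov 29 2034, Dec 27 2034

All Wednesdays; the gaps (35, 28, 28) vary with month length.
This is the last Wednesday of each month.
Last Wednesday of November 2034: Nov 29 2034.
December 2034 ends with Wednesday Dec 27 2034.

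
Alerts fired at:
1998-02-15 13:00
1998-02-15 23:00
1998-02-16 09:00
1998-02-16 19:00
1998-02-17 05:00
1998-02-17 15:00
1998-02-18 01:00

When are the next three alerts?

1998-02-18 11:00, 1998-02-18 21:00, 1998-02-19 07:00

The interval is a steady 10 hours (10, 10, 10, 10, 10, 10).
1998-02-18 01:00 + 10 h = 1998-02-18 11:00.
1998-02-18 11:00 + 10 h = 1998-02-18 21:00.
1998-02-18 21:00 + 10 h = 1998-02-19 07:00.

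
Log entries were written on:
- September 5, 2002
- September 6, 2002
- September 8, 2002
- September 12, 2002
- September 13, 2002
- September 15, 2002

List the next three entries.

September 19, 2002; September 20, 2002; September 22, 2002

Every event lands on a Thursday or Friday or Sunday (gaps cycle 1, 2, 4, 1, 2).
So the schedule is: every Thursday, Friday and Sunday.
The following Thursday is September 19, 2002.
Next Friday: September 20, 2002.
Next Sunday: September 22, 2002.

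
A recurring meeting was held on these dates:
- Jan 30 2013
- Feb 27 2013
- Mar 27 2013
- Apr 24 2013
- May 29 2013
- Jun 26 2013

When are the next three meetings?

Jul 31 2013, Aug 28 2013, Sep 25 2013

All Wednesdays; the gaps (28, 28, 28, 35, 28) vary with month length.
This is the last Wednesday of each month.
July 2013 ends with Wednesday Jul 31 2013.
Last Wednesday of August 2013: Aug 28 2013.
September 2013 ends with Wednesday Sep 25 2013.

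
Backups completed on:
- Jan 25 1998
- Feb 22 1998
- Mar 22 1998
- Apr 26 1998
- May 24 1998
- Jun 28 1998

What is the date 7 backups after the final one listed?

Gaps: 28, 28, 35, 28, 35 days — a mix of 28 and 35. Every date is a Sunday.
Each is the 4th Sunday of its month.
4th Sunday of July 1998: Jul 26 1998.
August 1998 — 4th Sunday is Aug 23 1998.
4th Sunday of September 1998: Sep 27 1998.
4th Sunday of October 1998: Oct 25 1998.
4th Sunday of November 1998: Nov 22 1998.
4th Sunday of December 1998: Dec 27 1998.
4th Sunday of January 1999: Jan 24 1999.

Jan 24 1999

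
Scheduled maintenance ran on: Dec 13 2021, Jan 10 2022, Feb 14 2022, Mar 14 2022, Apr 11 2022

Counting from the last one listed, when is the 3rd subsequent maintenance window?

All dates are Mondays, 28, 35, 28, 28 days apart.
Specifically, the 2nd Monday of each month.
2nd Monday of May 2022: May 9 2022.
2nd Monday of June 2022: Jun 13 2022.
2nd Monday of July 2022: Jul 11 2022.

Jul 11 2022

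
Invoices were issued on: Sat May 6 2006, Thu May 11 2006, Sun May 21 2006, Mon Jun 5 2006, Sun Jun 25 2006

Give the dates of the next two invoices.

Intervals are 5, 10, 15, 20 days — an arithmetic progression with common difference 5.
Next gap: 25 days. Sun Jun 25 2006 + 25 days = Thu Jul 20 2006.
Next gap: 30 days. Thu Jul 20 2006 + 30 days = Sat Aug 19 2006.

Thu Jul 20 2006, Sat Aug 19 2006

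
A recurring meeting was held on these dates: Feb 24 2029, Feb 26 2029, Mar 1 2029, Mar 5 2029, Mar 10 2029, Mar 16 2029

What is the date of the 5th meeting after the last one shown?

Intervals are 2, 3, 4, 5, 6 days — an arithmetic progression with common difference 1.
Next gap: 7 days. Mar 16 2029 + 7 days = Mar 23 2029.
Next gap: 8 days. Mar 23 2029 + 8 days = Mar 31 2029.
Next gap: 9 days. Mar 31 2029 + 9 days = Apr 9 2029.
Next gap: 10 days. Apr 9 2029 + 10 days = Apr 19 2029.
Next gap: 11 days. Apr 19 2029 + 11 days = Apr 30 2029.

Apr 30 2029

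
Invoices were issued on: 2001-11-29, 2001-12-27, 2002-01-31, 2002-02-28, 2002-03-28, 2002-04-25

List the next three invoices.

All Thursdays; the gaps (28, 35, 28, 28, 28) vary with month length.
This is the last Thursday of each month.
Last Thursday of May 2002: 2002-05-30.
Last Thursday of June 2002: 2002-06-27.
July 2002 ends with Thursday 2002-07-25.

2002-05-30, 2002-06-27, 2002-07-25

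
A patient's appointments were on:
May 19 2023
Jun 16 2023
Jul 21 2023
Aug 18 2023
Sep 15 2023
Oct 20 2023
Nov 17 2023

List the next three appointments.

Dec 15 2023, Jan 19 2024, Feb 16 2024

All dates are Fridays, 28, 35, 28, 28, 35, 28 days apart.
Specifically, the 3rd Friday of each month.
3rd Friday of December 2023: Dec 15 2023.
3rd Friday of January 2024: Jan 19 2024.
3rd Friday of February 2024: Feb 16 2024.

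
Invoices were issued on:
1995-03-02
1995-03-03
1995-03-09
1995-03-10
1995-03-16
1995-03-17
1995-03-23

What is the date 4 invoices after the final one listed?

1995-04-06

Gaps: 1, 6, 1, 6, 1, 6 days — not constant, but cyclic with period 2.
The events fall on every Thursday and Friday.
Next Friday: 1995-03-24.
The following Thursday is 1995-03-30.
Next Friday: 1995-03-31.
The following Thursday is 1995-04-06.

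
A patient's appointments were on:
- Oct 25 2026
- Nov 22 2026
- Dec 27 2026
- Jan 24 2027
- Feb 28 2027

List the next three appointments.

Mar 28 2027, Apr 25 2027, May 23 2027

All dates are Sundays, 28, 35, 28, 35 days apart.
Specifically, the 4th Sunday of each month.
March 2027 — 4th Sunday is Mar 28 2027.
April 2027 — 4th Sunday is Apr 25 2027.
4th Sunday of May 2027: May 23 2027.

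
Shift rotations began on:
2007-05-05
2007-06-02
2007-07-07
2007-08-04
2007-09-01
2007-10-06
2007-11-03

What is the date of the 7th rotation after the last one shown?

2008-06-07

Gaps: 28, 35, 28, 28, 35, 28 days — a mix of 28 and 35. Every date is a Saturday.
Each is the 1st Saturday of its month.
1st Saturday of December 2007: 2007-12-01.
1st Saturday of January 2008: 2008-01-05.
February 2008 — 1st Saturday is 2008-02-02.
1st Saturday of March 2008: 2008-03-01.
1st Saturday of April 2008: 2008-04-05.
May 2008 — 1st Saturday is 2008-05-03.
1st Saturday of June 2008: 2008-06-07.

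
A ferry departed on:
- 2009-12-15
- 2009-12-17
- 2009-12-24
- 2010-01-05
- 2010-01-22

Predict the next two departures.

The spacing grows by 5 each time: 2, 7, 12, 17 days.
Next gap: 22 days. 2010-01-22 + 22 days = 2010-02-13.
Next gap: 27 days. 2010-02-13 + 27 days = 2010-03-12.

2010-02-13, 2010-03-12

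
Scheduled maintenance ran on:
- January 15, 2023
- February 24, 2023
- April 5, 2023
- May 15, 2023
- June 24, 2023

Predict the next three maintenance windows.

Every event comes 40 days after the last (40, 40, 40, 40).
June 24, 2023 + 40 days = August 3, 2023.
August 3, 2023 + 40 days = September 12, 2023.
September 12, 2023 + 40 days = October 22, 2023.

August 3, 2023; September 12, 2023; October 22, 2023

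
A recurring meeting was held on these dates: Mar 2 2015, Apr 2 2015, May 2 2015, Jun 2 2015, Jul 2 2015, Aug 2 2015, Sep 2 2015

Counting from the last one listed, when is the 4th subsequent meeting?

Each date is the 2nd; the gaps (31, 30, 31, 30, 31, 31) track the month lengths.
The rule is the 2nd of each month.
October 2015: Oct 2 2015.
Next: November 2015 → Nov 2 2015.
Next: December 2015 → Dec 2 2015.
Next: January 2016 → Jan 2 2016.

Jan 2 2016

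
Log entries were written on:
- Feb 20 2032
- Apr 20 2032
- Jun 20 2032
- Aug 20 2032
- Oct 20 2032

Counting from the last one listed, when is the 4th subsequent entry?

Jun 20 2033

The day-of-month is always 20 (60, 61, 61, 61 days between events).
So this recurs on the 20th of every 2 months.
Next: December 2032 → Dec 20 2032.
Next: February 2033 → Feb 20 2033.
Next: April 2033 → Apr 20 2033.
Next: June 2033 → Jun 20 2033.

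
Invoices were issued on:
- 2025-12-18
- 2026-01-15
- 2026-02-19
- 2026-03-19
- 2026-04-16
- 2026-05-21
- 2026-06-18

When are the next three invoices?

Gaps: 28, 35, 28, 28, 35, 28 days — a mix of 28 and 35. Every date is a Thursday.
Each is the 3rd Thursday of its month.
July 2026 — 3rd Thursday is 2026-07-16.
August 2026 — 3rd Thursday is 2026-08-20.
September 2026 — 3rd Thursday is 2026-09-17.

2026-07-16, 2026-08-20, 2026-09-17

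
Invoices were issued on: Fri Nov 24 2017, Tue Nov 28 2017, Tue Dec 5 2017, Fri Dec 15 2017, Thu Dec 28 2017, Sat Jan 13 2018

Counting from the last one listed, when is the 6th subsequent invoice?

Thu Jun 21 2018

Intervals are 4, 7, 10, 13, 16 days — an arithmetic progression with common difference 3.
Next gap: 19 days. Sat Jan 13 2018 + 19 days = Thu Feb 1 2018.
Next gap: 22 days. Thu Feb 1 2018 + 22 days = Fri Feb 23 2018.
Next gap: 25 days. Fri Feb 23 2018 + 25 days = Tue Mar 20 2018.
Next gap: 28 days. Tue Mar 20 2018 + 28 days = Tue Apr 17 2018.
Next gap: 31 days. Tue Apr 17 2018 + 31 days = Fri May 18 2018.
Next gap: 34 days. Fri May 18 2018 + 34 days = Thu Jun 21 2018.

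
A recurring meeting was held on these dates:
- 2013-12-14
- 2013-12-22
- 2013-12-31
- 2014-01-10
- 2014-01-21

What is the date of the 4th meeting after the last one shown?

2014-03-16

Intervals are 8, 9, 10, 11 days — an arithmetic progression with common difference 1.
Next gap: 12 days. 2014-01-21 + 12 days = 2014-02-02.
Next gap: 13 days. 2014-02-02 + 13 days = 2014-02-15.
Next gap: 14 days. 2014-02-15 + 14 days = 2014-03-01.
Next gap: 15 days. 2014-03-01 + 15 days = 2014-03-16.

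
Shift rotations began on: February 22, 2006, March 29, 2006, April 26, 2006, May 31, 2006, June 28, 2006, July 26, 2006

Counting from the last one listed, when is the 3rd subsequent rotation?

All Wednesdays; the gaps (35, 28, 35, 28, 28) vary with month length.
This is the last Wednesday of each month.
August 2006 ends with Wednesday August 30, 2006.
Last Wednesday of September 2006: September 27, 2006.
October 2006 ends with Wednesday October 25, 2006.

October 25, 2006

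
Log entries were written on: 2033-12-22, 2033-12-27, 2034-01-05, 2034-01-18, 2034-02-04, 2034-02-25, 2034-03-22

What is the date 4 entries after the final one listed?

Gaps: 5, 9, 13, 17, 21, 25 days — each gap is 4 larger than the previous one.
Next gap: 29 days. 2034-03-22 + 29 days = 2034-04-20.
Next gap: 33 days. 2034-04-20 + 33 days = 2034-05-23.
Next gap: 37 days. 2034-05-23 + 37 days = 2034-06-29.
Next gap: 41 days. 2034-06-29 + 41 days = 2034-08-09.

2034-08-09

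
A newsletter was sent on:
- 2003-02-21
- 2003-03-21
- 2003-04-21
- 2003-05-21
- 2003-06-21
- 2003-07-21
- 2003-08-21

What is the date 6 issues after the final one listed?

2004-02-21

Each date is the 21st; the gaps (28, 31, 30, 31, 30, 31) track the month lengths.
The rule is the 21st of each month.
Next: September 2003 → 2003-09-21.
Next: October 2003 → 2003-10-21.
Next: November 2003 → 2003-11-21.
December 2003: 2003-12-21.
Next: January 2004 → 2004-01-21.
February 2004: 2004-02-21.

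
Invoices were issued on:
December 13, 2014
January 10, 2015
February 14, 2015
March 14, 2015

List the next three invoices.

April 11, 2015; May 9, 2015; June 13, 2015

These are Saturdays at 28- or 35-day spacing (28, 35, 28).
The pattern: 2nd Saturday of the month.
April 2015 — 2nd Saturday is April 11, 2015.
2nd Saturday of May 2015: May 9, 2015.
June 2015 — 2nd Saturday is June 13, 2015.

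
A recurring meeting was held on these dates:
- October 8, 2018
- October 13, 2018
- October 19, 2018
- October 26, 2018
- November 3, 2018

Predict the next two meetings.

November 12, 2018; November 22, 2018

The spacing grows by 1 each time: 5, 6, 7, 8 days.
Next gap: 9 days. November 3, 2018 + 9 days = November 12, 2018.
Next gap: 10 days. November 12, 2018 + 10 days = November 22, 2018.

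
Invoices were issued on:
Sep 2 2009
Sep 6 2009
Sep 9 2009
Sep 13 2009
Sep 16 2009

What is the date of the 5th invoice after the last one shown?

The gap pattern 4, 3, 4, 3 repeats every 2 events.
These are the Wednesdays and Sundays of each week.
The following Sunday is Sep 20 2009.
Next Wednesday: Sep 23 2009.
The following Sunday is Sep 27 2009.
Next Wednesday: Sep 30 2009.
Next Sunday: Oct 4 2009.

Oct 4 2009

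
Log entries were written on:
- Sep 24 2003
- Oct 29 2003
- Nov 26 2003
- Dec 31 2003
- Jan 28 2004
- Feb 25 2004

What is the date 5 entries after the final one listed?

Jul 28 2004

Every date is a Wednesday; gaps 35, 28, 35, 28, 28 days.
Each is the last Wednesday of its month (at least one falls on the 29th or later, ruling out '4th Wednesday').
March 2004 ends with Wednesday Mar 31 2004.
April 2004 ends with Wednesday Apr 28 2004.
Last Wednesday of May 2004: May 26 2004.
June 2004 ends with Wednesday Jun 30 2004.
July 2004 ends with Wednesday Jul 28 2004.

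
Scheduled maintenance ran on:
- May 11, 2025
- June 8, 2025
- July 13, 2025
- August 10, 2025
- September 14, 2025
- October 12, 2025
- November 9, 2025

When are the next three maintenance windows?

These are Sundays at 28- or 35-day spacing (28, 35, 28, 35, 28, 28).
The pattern: 2nd Sunday of the month.
2nd Sunday of December 2025: December 14, 2025.
January 2026 — 2nd Sunday is January 11, 2026.
February 2026 — 2nd Sunday is February 8, 2026.

December 14, 2025; January 11, 2026; February 8, 2026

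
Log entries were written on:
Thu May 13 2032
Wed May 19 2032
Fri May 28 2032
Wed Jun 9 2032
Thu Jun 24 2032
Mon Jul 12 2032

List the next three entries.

Mon Aug 2 2032, Thu Aug 26 2032, Wed Sep 22 2032

The spacing grows by 3 each time: 6, 9, 12, 15, 18 days.
Next gap: 21 days. Mon Jul 12 2032 + 21 days = Mon Aug 2 2032.
Next gap: 24 days. Mon Aug 2 2032 + 24 days = Thu Aug 26 2032.
Next gap: 27 days. Thu Aug 26 2032 + 27 days = Wed Sep 22 2032.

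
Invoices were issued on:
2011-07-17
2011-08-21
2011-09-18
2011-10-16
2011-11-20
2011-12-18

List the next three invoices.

2012-01-15, 2012-02-19, 2012-03-18

These are Sundays at 28- or 35-day spacing (35, 28, 28, 35, 28).
The pattern: 3rd Sunday of the month.
January 2012 — 3rd Sunday is 2012-01-15.
February 2012 — 3rd Sunday is 2012-02-19.
March 2012 — 3rd Sunday is 2012-03-18.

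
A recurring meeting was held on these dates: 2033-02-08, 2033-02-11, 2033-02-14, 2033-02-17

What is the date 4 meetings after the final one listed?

Every event comes 3 days after the last (3, 3, 3).
2033-02-17 + 3 days = 2033-02-20.
2033-02-20 + 3 days = 2033-02-23.
2033-02-23 + 3 days = 2033-02-26.
2033-02-26 + 3 days = 2033-03-01.

2033-03-01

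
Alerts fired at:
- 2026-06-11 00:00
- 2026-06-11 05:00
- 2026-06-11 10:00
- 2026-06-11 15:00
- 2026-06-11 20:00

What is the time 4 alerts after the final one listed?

The interval is a steady 5 hours (5, 5, 5, 5).
2026-06-11 20:00 + 5 h = 2026-06-12 01:00.
2026-06-12 01:00 + 5 h = 2026-06-12 06:00.
2026-06-12 06:00 + 5 h = 2026-06-12 11:00.
2026-06-12 11:00 + 5 h = 2026-06-12 16:00.

2026-06-12 16:00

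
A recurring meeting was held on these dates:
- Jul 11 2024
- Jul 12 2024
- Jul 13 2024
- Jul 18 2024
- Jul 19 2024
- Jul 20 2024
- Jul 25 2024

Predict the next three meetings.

Jul 26 2024, Jul 27 2024, Aug 1 2024

Every event lands on a Thursday or Friday or Saturday (gaps cycle 1, 1, 5, 1, 1, 5).
So the schedule is: every Thursday, Friday and Saturday.
Next Friday: Jul 26 2024.
The following Saturday is Jul 27 2024.
Next Thursday: Aug 1 2024.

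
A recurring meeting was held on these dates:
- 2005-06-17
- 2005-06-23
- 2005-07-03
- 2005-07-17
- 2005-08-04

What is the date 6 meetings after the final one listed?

2006-02-12

Intervals are 6, 10, 14, 18 days — an arithmetic progression with common difference 4.
Next gap: 22 days. 2005-08-04 + 22 days = 2005-08-26.
Next gap: 26 days. 2005-08-26 + 26 days = 2005-09-21.
Next gap: 30 days. 2005-09-21 + 30 days = 2005-10-21.
Next gap: 34 days. 2005-10-21 + 34 days = 2005-11-24.
Next gap: 38 days. 2005-11-24 + 38 days = 2006-01-01.
Next gap: 42 days. 2006-01-01 + 42 days = 2006-02-12.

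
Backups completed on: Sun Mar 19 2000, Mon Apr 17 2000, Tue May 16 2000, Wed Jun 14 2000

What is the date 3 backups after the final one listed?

Sat Sep 9 2000

Every event comes 29 days after the last (29, 29, 29).
Wed Jun 14 2000 + 29 days = Thu Jul 13 2000.
Thu Jul 13 2000 + 29 days = Fri Aug 11 2000.
Fri Aug 11 2000 + 29 days = Sat Sep 9 2000.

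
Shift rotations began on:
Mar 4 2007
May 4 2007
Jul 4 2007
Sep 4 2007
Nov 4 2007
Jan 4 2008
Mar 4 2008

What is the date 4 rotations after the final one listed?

The day-of-month is always 4 (61, 61, 62, 61, 61, 60 days between events).
So this recurs on the 4th of every 2 months.
May 2008: May 4 2008.
Next: July 2008 → Jul 4 2008.
Next: September 2008 → Sep 4 2008.
Next: November 2008 → Nov 4 2008.

Nov 4 2008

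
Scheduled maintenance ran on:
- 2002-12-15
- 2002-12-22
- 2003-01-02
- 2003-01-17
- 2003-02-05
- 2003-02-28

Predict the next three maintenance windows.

Intervals are 7, 11, 15, 19, 23 days — an arithmetic progression with common difference 4.
Next gap: 27 days. 2003-02-28 + 27 days = 2003-03-27.
Next gap: 31 days. 2003-03-27 + 31 days = 2003-04-27.
Next gap: 35 days. 2003-04-27 + 35 days = 2003-06-01.

2003-03-27, 2003-04-27, 2003-06-01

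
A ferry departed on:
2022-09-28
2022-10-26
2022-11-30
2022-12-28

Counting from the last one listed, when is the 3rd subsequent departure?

2023-03-29

These are Wednesdays with 28, 35, 28-day gaps.
Each is the final Wednesday of its month — 2022-11-30 is past the 28th, so '4th Wednesday' doesn't fit.
Last Wednesday of January 2023: 2023-01-25.
Last Wednesday of February 2023: 2023-02-22.
March 2023 ends with Wednesday 2023-03-29.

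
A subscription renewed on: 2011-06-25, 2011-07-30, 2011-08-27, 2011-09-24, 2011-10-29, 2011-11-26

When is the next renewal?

2011-12-31

Every date is a Saturday; gaps 35, 28, 28, 35, 28 days.
Each is the last Saturday of its month (at least one falls on the 29th or later, ruling out '4th Saturday').
December 2011 ends with Saturday 2011-12-31.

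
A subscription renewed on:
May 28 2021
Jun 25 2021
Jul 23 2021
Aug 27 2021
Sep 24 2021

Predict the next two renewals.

Oct 22 2021, Nov 26 2021

All dates are Fridays, 28, 28, 35, 28 days apart.
Specifically, the 4th Friday of each month.
October 2021 — 4th Friday is Oct 22 2021.
November 2021 — 4th Friday is Nov 26 2021.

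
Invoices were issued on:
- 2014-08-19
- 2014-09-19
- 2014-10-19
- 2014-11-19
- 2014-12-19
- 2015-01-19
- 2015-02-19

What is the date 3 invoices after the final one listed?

2015-05-19

Each date is the 19th; the gaps (31, 30, 31, 30, 31, 31) track the month lengths.
The rule is the 19th of each month.
Next: March 2015 → 2015-03-19.
Next: April 2015 → 2015-04-19.
May 2015: 2015-05-19.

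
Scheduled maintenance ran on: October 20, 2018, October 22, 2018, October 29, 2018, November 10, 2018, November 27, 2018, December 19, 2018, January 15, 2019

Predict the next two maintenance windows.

Intervals are 2, 7, 12, 17, 22, 27 days — an arithmetic progression with common difference 5.
Next gap: 32 days. January 15, 2019 + 32 days = February 16, 2019.
Next gap: 37 days. February 16, 2019 + 37 days = March 25, 2019.

February 16, 2019; March 25, 2019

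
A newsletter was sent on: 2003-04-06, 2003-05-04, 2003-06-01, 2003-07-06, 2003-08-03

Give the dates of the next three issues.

All dates are Sundays, 28, 28, 35, 28 days apart.
Specifically, the 1st Sunday of each month.
1st Sunday of September 2003: 2003-09-07.
1st Sunday of October 2003: 2003-10-05.
November 2003 — 1st Sunday is 2003-11-02.

2003-09-07, 2003-10-05, 2003-11-02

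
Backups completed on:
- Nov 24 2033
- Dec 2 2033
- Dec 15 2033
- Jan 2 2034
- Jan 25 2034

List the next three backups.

Gaps: 8, 13, 18, 23 days — each gap is 5 larger than the previous one.
Next gap: 28 days. Jan 25 2034 + 28 days = Feb 22 2034.
Next gap: 33 days. Feb 22 2034 + 33 days = Mar 27 2034.
Next gap: 38 days. Mar 27 2034 + 38 days = May 4 2034.

Feb 22 2034, Mar 27 2034, May 4 2034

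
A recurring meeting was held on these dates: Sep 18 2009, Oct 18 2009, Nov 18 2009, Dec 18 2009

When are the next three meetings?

Jan 18 2010, Feb 18 2010, Mar 18 2010

Gaps: 30, 31, 30 days — not constant. Every event is on the 18th of the month.
Pattern: the 18th of each month.
Next: January 2010 → Jan 18 2010.
Next: February 2010 → Feb 18 2010.
March 2010: Mar 18 2010.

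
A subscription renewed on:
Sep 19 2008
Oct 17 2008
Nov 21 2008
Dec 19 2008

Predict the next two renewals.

These are Fridays at 28- or 35-day spacing (28, 35, 28).
The pattern: 3rd Friday of the month.
3rd Friday of January 2009: Jan 16 2009.
February 2009 — 3rd Friday is Feb 20 2009.

Jan 16 2009, Feb 20 2009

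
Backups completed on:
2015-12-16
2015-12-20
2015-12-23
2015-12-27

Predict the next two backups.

Every event lands on a Wednesday or Sunday (gaps cycle 4, 3, 4).
So the schedule is: every Wednesday and Sunday.
The following Wednesday is 2015-12-30.
Next Sunday: 2016-01-03.

2015-12-30, 2016-01-03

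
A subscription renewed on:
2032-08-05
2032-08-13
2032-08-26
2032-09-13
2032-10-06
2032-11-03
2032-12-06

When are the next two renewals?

2033-01-13, 2033-02-25

Gaps: 8, 13, 18, 23, 28, 33 days — each gap is 5 larger than the previous one.
Next gap: 38 days. 2032-12-06 + 38 days = 2033-01-13.
Next gap: 43 days. 2033-01-13 + 43 days = 2033-02-25.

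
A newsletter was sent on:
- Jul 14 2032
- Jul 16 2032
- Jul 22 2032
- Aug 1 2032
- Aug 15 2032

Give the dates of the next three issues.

Gaps: 2, 6, 10, 14 days — each gap is 4 larger than the previous one.
Next gap: 18 days. Aug 15 2032 + 18 days = Sep 2 2032.
Next gap: 22 days. Sep 2 2032 + 22 days = Sep 24 2032.
Next gap: 26 days. Sep 24 2032 + 26 days = Oct 20 2032.

Sep 2 2032, Sep 24 2032, Oct 20 2032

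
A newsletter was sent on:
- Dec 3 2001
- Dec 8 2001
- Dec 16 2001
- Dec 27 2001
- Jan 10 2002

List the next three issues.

Jan 27 2002, Feb 16 2002, Mar 11 2002

Gaps: 5, 8, 11, 14 days — each gap is 3 larger than the previous one.
Next gap: 17 days. Jan 10 2002 + 17 days = Jan 27 2002.
Next gap: 20 days. Jan 27 2002 + 20 days = Feb 16 2002.
Next gap: 23 days. Feb 16 2002 + 23 days = Mar 11 2002.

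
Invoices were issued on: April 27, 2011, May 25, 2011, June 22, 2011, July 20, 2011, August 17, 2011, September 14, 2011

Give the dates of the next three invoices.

October 12, 2011; November 9, 2011; December 7, 2011

Gaps between consecutive events: 28, 28, 28, 28, 28 days — a constant 28-day interval.
September 14, 2011 + 28 days = October 12, 2011.
October 12, 2011 + 28 days = November 9, 2011.
November 9, 2011 + 28 days = December 7, 2011.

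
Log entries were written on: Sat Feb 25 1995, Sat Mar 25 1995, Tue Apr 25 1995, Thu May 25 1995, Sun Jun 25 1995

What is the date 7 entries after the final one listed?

Gaps: 28, 31, 30, 31 days — not constant. Every event is on the 25th of the month.
Pattern: the 25th of each month.
July 1995: Tue Jul 25 1995.
Next: August 1995 → Fri Aug 25 1995.
September 1995: Mon Sep 25 1995.
Next: October 1995 → Wed Oct 25 1995.
Next: November 1995 → Sat Nov 25 1995.
Next: December 1995 → Mon Dec 25 1995.
January 1996: Thu Jan 25 1996.

Thu Jan 25 1996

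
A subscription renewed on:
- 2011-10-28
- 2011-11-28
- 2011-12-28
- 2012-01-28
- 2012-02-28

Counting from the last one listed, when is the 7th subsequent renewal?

Gaps: 31, 30, 31, 31 days — not constant. Every event is on the 28th of the month.
Pattern: the 28th of each month.
Next: March 2012 → 2012-03-28.
Next: April 2012 → 2012-04-28.
May 2012: 2012-05-28.
June 2012: 2012-06-28.
July 2012: 2012-07-28.
August 2012: 2012-08-28.
Next: September 2012 → 2012-09-28.

2012-09-28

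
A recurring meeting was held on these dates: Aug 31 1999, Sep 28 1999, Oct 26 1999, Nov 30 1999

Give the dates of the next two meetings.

These are Tuesdays with 28, 28, 35-day gaps.
Each is the final Tuesday of its month — Aug 31 1999 is past the 28th, so '4th Tuesday' doesn't fit.
December 1999 ends with Tuesday Dec 28 1999.
Last Tuesday of January 2000: Jan 25 2000.

Dec 28 1999, Jan 25 2000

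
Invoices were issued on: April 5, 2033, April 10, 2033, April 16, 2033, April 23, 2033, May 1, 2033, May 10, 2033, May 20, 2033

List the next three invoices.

May 31, 2033; June 12, 2033; June 25, 2033

The spacing grows by 1 each time: 5, 6, 7, 8, 9, 10 days.
Next gap: 11 days. May 20, 2033 + 11 days = May 31, 2033.
Next gap: 12 days. May 31, 2033 + 12 days = June 12, 2033.
Next gap: 13 days. June 12, 2033 + 13 days = June 25, 2033.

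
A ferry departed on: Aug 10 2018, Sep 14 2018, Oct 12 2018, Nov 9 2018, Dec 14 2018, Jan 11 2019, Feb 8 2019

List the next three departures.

All dates are Fridays, 35, 28, 28, 35, 28, 28 days apart.
Specifically, the 2nd Friday of each month.
2nd Friday of March 2019: Mar 8 2019.
2nd Friday of April 2019: Apr 12 2019.
2nd Friday of May 2019: May 10 2019.

Mar 8 2019, Apr 12 2019, May 10 2019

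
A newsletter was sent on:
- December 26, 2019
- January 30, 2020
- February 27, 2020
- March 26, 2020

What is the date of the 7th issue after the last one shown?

October 29, 2020

These are Thursdays with 35, 28, 28-day gaps.
Each is the final Thursday of its month — January 30, 2020 is past the 28th, so '4th Thursday' doesn't fit.
April 2020 ends with Thursday April 30, 2020.
May 2020 ends with Thursday May 28, 2020.
June 2020 ends with Thursday June 25, 2020.
Last Thursday of July 2020: July 30, 2020.
August 2020 ends with Thursday August 27, 2020.
Last Thursday of September 2020: September 24, 2020.
Last Thursday of October 2020: October 29, 2020.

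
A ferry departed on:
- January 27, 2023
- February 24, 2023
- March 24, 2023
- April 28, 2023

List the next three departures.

May 26, 2023; June 23, 2023; July 28, 2023

Gaps: 28, 28, 35 days — a mix of 28 and 35. Every date is a Friday.
Each is the 4th Friday of its month.
4th Friday of May 2023: May 26, 2023.
June 2023 — 4th Friday is June 23, 2023.
4th Friday of July 2023: July 28, 2023.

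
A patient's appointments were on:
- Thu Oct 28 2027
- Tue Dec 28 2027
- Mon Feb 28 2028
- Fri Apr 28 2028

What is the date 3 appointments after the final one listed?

Sat Oct 28 2028

Each date is the 28th; the gaps (61, 62, 60) track the month lengths.
The rule is the 28th of every 2 months.
June 2028: Wed Jun 28 2028.
Next: August 2028 → Mon Aug 28 2028.
October 2028: Sat Oct 28 2028.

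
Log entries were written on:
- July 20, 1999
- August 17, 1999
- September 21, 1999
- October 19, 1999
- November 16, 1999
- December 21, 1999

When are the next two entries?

January 18, 2000; February 15, 2000

These are Tuesdays at 28- or 35-day spacing (28, 35, 28, 28, 35).
The pattern: 3rd Tuesday of the month.
January 2000 — 3rd Tuesday is January 18, 2000.
February 2000 — 3rd Tuesday is February 15, 2000.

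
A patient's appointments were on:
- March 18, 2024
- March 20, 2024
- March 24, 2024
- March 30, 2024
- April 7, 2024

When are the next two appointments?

April 17, 2024; April 29, 2024

Gaps: 2, 4, 6, 8 days — each gap is 2 larger than the previous one.
Next gap: 10 days. April 7, 2024 + 10 days = April 17, 2024.
Next gap: 12 days. April 17, 2024 + 12 days = April 29, 2024.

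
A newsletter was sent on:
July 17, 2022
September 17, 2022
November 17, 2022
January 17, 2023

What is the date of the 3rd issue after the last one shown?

July 17, 2023

The day-of-month is always 17 (62, 61, 61 days between events).
So this recurs on the 17th of every 2 months.
March 2023: March 17, 2023.
Next: May 2023 → May 17, 2023.
July 2023: July 17, 2023.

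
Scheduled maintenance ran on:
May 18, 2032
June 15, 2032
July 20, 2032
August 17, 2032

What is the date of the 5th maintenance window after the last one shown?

All dates are Tuesdays, 28, 35, 28 days apart.
Specifically, the 3rd Tuesday of each month.
September 2032 — 3rd Tuesday is September 21, 2032.
October 2032 — 3rd Tuesday is October 19, 2032.
3rd Tuesday of November 2032: November 16, 2032.
December 2032 — 3rd Tuesday is December 21, 2032.
3rd Tuesday of January 2033: January 18, 2033.

January 18, 2033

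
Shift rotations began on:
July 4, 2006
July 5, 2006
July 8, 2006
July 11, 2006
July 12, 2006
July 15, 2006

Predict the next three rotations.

July 18, 2006; July 19, 2006; July 22, 2006

The gap pattern 1, 3, 3, 1, 3 repeats every 3 events.
These are the Tuesdays, Wednesdays and Saturdays of each week.
Next Tuesday: July 18, 2006.
The following Wednesday is July 19, 2006.
Next Saturday: July 22, 2006.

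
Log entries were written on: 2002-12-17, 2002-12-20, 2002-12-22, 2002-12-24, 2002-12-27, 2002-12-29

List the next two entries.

Every event lands on a Tuesday or Friday or Sunday (gaps cycle 3, 2, 2, 3, 2).
So the schedule is: every Tuesday, Friday and Sunday.
The following Tuesday is 2002-12-31.
Next Friday: 2003-01-03.

2002-12-31, 2003-01-03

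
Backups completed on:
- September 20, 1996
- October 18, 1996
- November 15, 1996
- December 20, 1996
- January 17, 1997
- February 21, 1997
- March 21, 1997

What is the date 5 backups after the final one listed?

All dates are Fridays, 28, 28, 35, 28, 35, 28 days apart.
Specifically, the 3rd Friday of each month.
April 1997 — 3rd Friday is April 18, 1997.
May 1997 — 3rd Friday is May 16, 1997.
3rd Friday of June 1997: June 20, 1997.
3rd Friday of July 1997: July 18, 1997.
August 1997 — 3rd Friday is August 15, 1997.

August 15, 1997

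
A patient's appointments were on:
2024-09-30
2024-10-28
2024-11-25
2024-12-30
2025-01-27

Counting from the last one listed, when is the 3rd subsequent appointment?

2025-04-28

These are Mondays with 28, 28, 35, 28-day gaps.
Each is the final Monday of its month — 2024-09-30 is past the 28th, so '4th Monday' doesn't fit.
February 2025 ends with Monday 2025-02-24.
Last Monday of March 2025: 2025-03-31.
April 2025 ends with Monday 2025-04-28.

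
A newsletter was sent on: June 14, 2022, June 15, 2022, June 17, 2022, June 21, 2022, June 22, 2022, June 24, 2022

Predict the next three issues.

June 28, 2022; June 29, 2022; July 1, 2022

The gap pattern 1, 2, 4, 1, 2 repeats every 3 events.
These are the Tuesdays, Wednesdays and Fridays of each week.
The following Tuesday is June 28, 2022.
Next Wednesday: June 29, 2022.
Next Friday: July 1, 2022.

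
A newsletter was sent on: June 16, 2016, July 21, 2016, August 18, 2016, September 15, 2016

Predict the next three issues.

October 20, 2016; November 17, 2016; December 15, 2016

These are Thursdays at 28- or 35-day spacing (35, 28, 28).
The pattern: 3rd Thursday of the month.
October 2016 — 3rd Thursday is October 20, 2016.
November 2016 — 3rd Thursday is November 17, 2016.
3rd Thursday of December 2016: December 15, 2016.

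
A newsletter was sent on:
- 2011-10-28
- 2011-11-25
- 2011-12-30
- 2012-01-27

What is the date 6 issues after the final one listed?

All Fridays; the gaps (28, 35, 28) vary with month length.
This is the last Friday of each month.
Last Friday of February 2012: 2012-02-24.
March 2012 ends with Friday 2012-03-30.
Last Friday of April 2012: 2012-04-27.
Last Friday of May 2012: 2012-05-25.
Last Friday of June 2012: 2012-06-29.
Last Friday of July 2012: 2012-07-27.

2012-07-27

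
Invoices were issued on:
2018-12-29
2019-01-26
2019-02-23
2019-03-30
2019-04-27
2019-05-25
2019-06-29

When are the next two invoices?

All Saturdays; the gaps (28, 28, 35, 28, 28, 35) vary with month length.
This is the last Saturday of each month.
July 2019 ends with Saturday 2019-07-27.
August 2019 ends with Saturday 2019-08-31.

2019-07-27, 2019-08-31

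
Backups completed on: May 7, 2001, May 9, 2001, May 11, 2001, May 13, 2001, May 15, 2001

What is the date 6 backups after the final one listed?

May 27, 2001

Every event comes 2 days after the last (2, 2, 2, 2).
May 15, 2001 + 2 days = May 17, 2001.
May 17, 2001 + 2 days = May 19, 2001.
May 19, 2001 + 2 days = May 21, 2001.
May 21, 2001 + 2 days = May 23, 2001.
May 23, 2001 + 2 days = May 25, 2001.
May 25, 2001 + 2 days = May 27, 2001.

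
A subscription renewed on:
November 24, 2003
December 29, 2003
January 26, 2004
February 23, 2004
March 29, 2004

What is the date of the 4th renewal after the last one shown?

Every date is a Monday; gaps 35, 28, 28, 35 days.
Each is the last Monday of its month (at least one falls on the 29th or later, ruling out '4th Monday').
April 2004 ends with Monday April 26, 2004.
Last Monday of May 2004: May 31, 2004.
Last Monday of June 2004: June 28, 2004.
Last Monday of July 2004: July 26, 2004.

July 26, 2004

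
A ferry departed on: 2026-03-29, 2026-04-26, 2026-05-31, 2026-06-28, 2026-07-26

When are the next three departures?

2026-08-30, 2026-09-27, 2026-10-25

All Sundays; the gaps (28, 35, 28, 28) vary with month length.
This is the last Sunday of each month.
Last Sunday of August 2026: 2026-08-30.
September 2026 ends with Sunday 2026-09-27.
Last Sunday of October 2026: 2026-10-25.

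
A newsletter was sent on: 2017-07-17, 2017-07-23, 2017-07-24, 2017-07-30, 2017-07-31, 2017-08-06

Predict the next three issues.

Gaps: 6, 1, 6, 1, 6 days — not constant, but cyclic with period 2.
The events fall on every Monday and Sunday.
Next Monday: 2017-08-07.
The following Sunday is 2017-08-13.
The following Monday is 2017-08-14.

2017-08-07, 2017-08-13, 2017-08-14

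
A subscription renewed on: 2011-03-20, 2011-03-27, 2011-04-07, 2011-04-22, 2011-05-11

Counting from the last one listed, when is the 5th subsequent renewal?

2011-10-13

Intervals are 7, 11, 15, 19 days — an arithmetic progression with common difference 4.
Next gap: 23 days. 2011-05-11 + 23 days = 2011-06-03.
Next gap: 27 days. 2011-06-03 + 27 days = 2011-06-30.
Next gap: 31 days. 2011-06-30 + 31 days = 2011-07-31.
Next gap: 35 days. 2011-07-31 + 35 days = 2011-09-04.
Next gap: 39 days. 2011-09-04 + 39 days = 2011-10-13.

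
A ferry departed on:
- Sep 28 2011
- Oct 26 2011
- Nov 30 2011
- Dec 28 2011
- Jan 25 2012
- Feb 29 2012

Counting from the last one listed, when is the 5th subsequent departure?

All Wednesdays; the gaps (28, 35, 28, 28, 35) vary with month length.
This is the last Wednesday of each month.
March 2012 ends with Wednesday Mar 28 2012.
Last Wednesday of April 2012: Apr 25 2012.
May 2012 ends with Wednesday May 30 2012.
Last Wednesday of June 2012: Jun 27 2012.
July 2012 ends with Wednesday Jul 25 2012.

Jul 25 2012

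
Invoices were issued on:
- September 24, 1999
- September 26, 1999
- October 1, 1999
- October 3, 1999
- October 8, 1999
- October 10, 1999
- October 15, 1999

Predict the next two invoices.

October 17, 1999; October 22, 1999

Every event lands on a Friday or Sunday (gaps cycle 2, 5, 2, 5, 2, 5).
So the schedule is: every Friday and Sunday.
Next Sunday: October 17, 1999.
Next Friday: October 22, 1999.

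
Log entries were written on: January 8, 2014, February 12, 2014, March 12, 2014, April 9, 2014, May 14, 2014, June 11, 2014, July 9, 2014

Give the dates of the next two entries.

All dates are Wednesdays, 35, 28, 28, 35, 28, 28 days apart.
Specifically, the 2nd Wednesday of each month.
August 2014 — 2nd Wednesday is August 13, 2014.
September 2014 — 2nd Wednesday is September 10, 2014.

August 13, 2014; September 10, 2014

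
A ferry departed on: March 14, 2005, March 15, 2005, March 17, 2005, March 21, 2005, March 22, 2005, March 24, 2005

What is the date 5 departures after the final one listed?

The gap pattern 1, 2, 4, 1, 2 repeats every 3 events.
These are the Mondays, Tuesdays and Thursdays of each week.
Next Monday: March 28, 2005.
The following Tuesday is March 29, 2005.
Next Thursday: March 31, 2005.
Next Monday: April 4, 2005.
The following Tuesday is April 5, 2005.

April 5, 2005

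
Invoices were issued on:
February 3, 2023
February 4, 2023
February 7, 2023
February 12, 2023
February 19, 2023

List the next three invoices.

February 28, 2023; March 11, 2023; March 24, 2023

Intervals are 1, 3, 5, 7 days — an arithmetic progression with common difference 2.
Next gap: 9 days. February 19, 2023 + 9 days = February 28, 2023.
Next gap: 11 days. February 28, 2023 + 11 days = March 11, 2023.
Next gap: 13 days. March 11, 2023 + 13 days = March 24, 2023.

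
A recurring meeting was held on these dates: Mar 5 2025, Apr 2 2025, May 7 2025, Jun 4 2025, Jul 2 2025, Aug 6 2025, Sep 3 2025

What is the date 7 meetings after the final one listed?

These are Wednesdays at 28- or 35-day spacing (28, 35, 28, 28, 35, 28).
The pattern: 1st Wednesday of the month.
October 2025 — 1st Wednesday is Oct 1 2025.
November 2025 — 1st Wednesday is Nov 5 2025.
1st Wednesday of December 2025: Dec 3 2025.
1st Wednesday of January 2026: Jan 7 2026.
February 2026 — 1st Wednesday is Feb 4 2026.
1st Wednesday of March 2026: Mar 4 2026.
1st Wednesday of April 2026: Apr 1 2026.

Apr 1 2026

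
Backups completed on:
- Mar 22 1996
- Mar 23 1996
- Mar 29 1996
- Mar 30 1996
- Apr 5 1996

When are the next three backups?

The gap pattern 1, 6, 1, 6 repeats every 2 events.
These are the Fridays and Saturdays of each week.
Next Saturday: Apr 6 1996.
The following Friday is Apr 12 1996.
Next Saturday: Apr 13 1996.

Apr 6 1996, Apr 12 1996, Apr 13 1996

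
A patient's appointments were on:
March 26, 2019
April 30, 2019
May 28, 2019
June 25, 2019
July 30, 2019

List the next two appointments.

Every date is a Tuesday; gaps 35, 28, 28, 35 days.
Each is the last Tuesday of its month (at least one falls on the 29th or later, ruling out '4th Tuesday').
Last Tuesday of August 2019: August 27, 2019.
September 2019 ends with Tuesday September 24, 2019.

August 27, 2019; September 24, 2019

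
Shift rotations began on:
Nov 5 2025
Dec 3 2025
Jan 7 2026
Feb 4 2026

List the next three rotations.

These are Wednesdays at 28- or 35-day spacing (28, 35, 28).
The pattern: 1st Wednesday of the month.
March 2026 — 1st Wednesday is Mar 4 2026.
April 2026 — 1st Wednesday is Apr 1 2026.
1st Wednesday of May 2026: May 6 2026.

Mar 4 2026, Apr 1 2026, May 6 2026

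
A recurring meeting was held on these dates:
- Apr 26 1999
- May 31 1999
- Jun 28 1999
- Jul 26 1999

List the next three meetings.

Aug 30 1999, Sep 27 1999, Oct 25 1999

All Mondays; the gaps (35, 28, 28) vary with month length.
This is the last Monday of each month.
August 1999 ends with Monday Aug 30 1999.
September 1999 ends with Monday Sep 27 1999.
Last Monday of October 1999: Oct 25 1999.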